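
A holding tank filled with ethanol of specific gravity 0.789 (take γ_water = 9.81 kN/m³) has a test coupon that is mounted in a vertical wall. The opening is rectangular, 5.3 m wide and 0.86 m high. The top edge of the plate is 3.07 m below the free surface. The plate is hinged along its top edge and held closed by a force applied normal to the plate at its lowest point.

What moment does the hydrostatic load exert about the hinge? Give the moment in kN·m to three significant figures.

M ≈ 55.3 kN·m

γ = 0.789 × 9.81 = 7.74009 kN/m³.
The centroid lies 0.86/2 = 0.43 m below the top edge, so the centroid depth is h_c = 3.07 + 0.43 = 3.5 m.
A = 5.3 × 0.86 = 4.558 m².
Resultant F = γ·h_c·A = 7.74009 × 3.5 × 4.558 = 123.478 kN.
I_c = b·h³/12 = 5.3 × 0.86³/12 = 0.280925 m⁴.
Centre of pressure: y_p = y_c + I_c/(y_c·A) = 3.5 + 0.280925/(3.5 × 4.558) = 3.5 + 0.0176095 = 3.51761 m along the plane.
The resultant acts 0.43 + 0.0176095 = 0.447609 m (along the plate) below the hinge at the top edge, so the moment about the hinge is M = F × 0.447609 = 123.478 × 0.447609 = 55.2699 kN·m.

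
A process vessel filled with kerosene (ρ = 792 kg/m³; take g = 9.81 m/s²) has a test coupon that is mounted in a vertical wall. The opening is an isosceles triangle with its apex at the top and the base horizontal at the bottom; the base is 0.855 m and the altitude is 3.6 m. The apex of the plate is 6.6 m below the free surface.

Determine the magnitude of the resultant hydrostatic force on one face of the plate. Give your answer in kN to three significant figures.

F ≈ 108 kN

γ = ρg = 792 × 9.81 / 1000 = 7.76952 kN/m³.
With the apex up, the centroid sits 2h/3 = 2 × 3.6/3 = 2.4 m below the apex, so the centroid depth is h_c = 6.6 + 2.4 = 9 m.
A = ½ × 0.855 × 3.6 = 1.539 m².
Resultant F = γ·h_c·A = 7.76952 × 9 × 1.539 = 107.616 kN.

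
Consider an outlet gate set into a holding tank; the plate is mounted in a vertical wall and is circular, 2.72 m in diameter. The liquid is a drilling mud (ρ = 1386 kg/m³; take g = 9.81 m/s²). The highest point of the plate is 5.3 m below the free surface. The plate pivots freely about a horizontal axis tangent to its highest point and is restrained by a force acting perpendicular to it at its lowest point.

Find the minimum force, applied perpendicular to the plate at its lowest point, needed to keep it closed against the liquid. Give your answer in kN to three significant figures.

P ≈ 277 kN

γ = ρg = 1386 × 9.81 / 1000 = 13.59666 kN/m³.
The centroid is at the centre, 1.36 m below the top of the plate, so the centroid depth is h_c = 5.3 + 1.36 = 6.66 m.
A = π(1.36)² = 5.81069 m².
Resultant F = γ·h_c·A = 13.59666 × 6.66 × 5.81069 = 526.18 kN.
I_c = πr⁴/4 = π × 1.36⁴/4 = 2.68686 m⁴.
Centre of pressure: y_p = y_c + I_c/(y_c·A) = 6.66 + 2.68686/(6.66 × 5.81069) = 6.66 + 0.0694294 = 6.72943 m along the plane.
The resultant acts 1.36 + 0.0694294 = 1.42943 m (along the plate) below the hinge at the top edge, so the moment about the hinge is M = F × 1.42943 = 526.18 × 1.42943 = 752.137 kN·m.
A normal force at the bottom, 2.72 m from the hinge, must supply this moment: P = 752.137/2.72 = 276.521 kN.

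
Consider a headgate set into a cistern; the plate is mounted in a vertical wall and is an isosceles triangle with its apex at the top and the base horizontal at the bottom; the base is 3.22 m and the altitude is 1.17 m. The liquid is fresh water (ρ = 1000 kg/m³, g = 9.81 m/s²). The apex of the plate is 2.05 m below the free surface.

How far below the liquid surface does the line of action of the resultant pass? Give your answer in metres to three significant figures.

h_p = 2.86 m

γ = ρg = 1000 × 9.81 = 9810 N/m³ = 9.81 kN/m³.
With the apex up, the centroid sits 2h/3 = 2 × 1.17/3 = 0.78 m below the apex, so the centroid depth is h_c = 2.05 + 0.78 = 2.83 m.
A = ½ × 3.22 × 1.17 = 1.8837 m².
Resultant F = γ·h_c·A = 9.81 × 2.83 × 1.8837 = 52.2958 kN.
I_c = b·h³/36 = 3.22 × 1.17³/36 = 0.143255 m⁴.
Centre of pressure: y_p = y_c + I_c/(y_c·A) = 2.83 + 0.143255/(2.83 × 1.8837) = 2.83 + 0.0268727 = 2.85687 m along the plane.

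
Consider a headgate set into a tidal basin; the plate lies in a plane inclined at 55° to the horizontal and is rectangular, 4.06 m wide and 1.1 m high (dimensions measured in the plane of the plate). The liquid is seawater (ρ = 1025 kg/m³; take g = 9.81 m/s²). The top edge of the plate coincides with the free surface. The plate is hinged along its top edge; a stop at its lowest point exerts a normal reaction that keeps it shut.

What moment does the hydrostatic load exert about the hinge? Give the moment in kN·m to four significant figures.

γ = ρg = 1025 × 9.81 / 1000 = 10.05525 kN/m³.
Let θ = 55° be the plate's angle to the horizontal; measure y along the incline from where the plane meets the free surface. Vertical depth h = y·sinθ with sinθ = 0.819152.
The centroid lies 1.1/2 = 0.55 m below the top edge, so y_c = 0.55 m and h_c = 0.55 × 0.819152 = 0.450534 m.
A = 4.06 × 1.1 = 4.466 m².
Resultant F = γ·h_c·A = 10.05525 × 0.450534 × 4.466 = 20.232 kN.
I_c = b·h³/12 = 4.06 × 1.1³/12 = 0.450322 m⁴.
Centre of pressure: y_p = y_c + I_c/(y_c·A) = 0.55 + 0.450322/(0.55 × 4.466) = 0.55 + 0.183333 = 0.733333 m along the plane.
The resultant acts 0.55 + 0.183333 = 0.733333 m (along the plate) below the hinge at the top edge, so the moment about the hinge is M = F × 0.733333 = 20.232 × 0.733333 = 14.8368 kN·m.

M ≈ 14.84 kN·m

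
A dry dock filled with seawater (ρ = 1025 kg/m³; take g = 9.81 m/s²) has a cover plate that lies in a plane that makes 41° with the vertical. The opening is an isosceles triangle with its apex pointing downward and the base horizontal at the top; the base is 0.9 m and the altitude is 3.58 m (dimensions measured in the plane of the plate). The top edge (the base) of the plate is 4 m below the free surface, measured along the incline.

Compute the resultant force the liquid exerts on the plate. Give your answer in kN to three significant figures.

γ = ρg = 1025 × 9.81 / 1000 = 10.05525 kN/m³.
The plate makes 41° with the vertical, i.e. θ = 90° − 41° = 49° to the horizontal. Measuring y along the incline from the free-surface line, vertical depth h = y·sinθ with sinθ = 0.754710.
With the apex down, the centroid sits h/3 = 3.58/3 = 1.19333 m below the base (the top edge), so y_c = 4 + 1.19333 = 5.19333 m and h_c = 5.19333 × 0.754710 = 3.91946 m.
A = ½ × 0.9 × 3.58 = 1.611 m².
Resultant F = γ·h_c·A = 10.05525 × 3.91946 × 1.611 = 63.4914 kN.

F ≈ 63.5 kN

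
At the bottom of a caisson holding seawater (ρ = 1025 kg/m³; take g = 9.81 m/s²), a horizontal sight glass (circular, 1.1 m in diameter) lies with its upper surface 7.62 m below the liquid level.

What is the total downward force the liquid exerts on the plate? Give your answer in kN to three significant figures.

F ≈ 72.8 kN

γ = ρg = 1025 × 9.81 / 1000 = 10.05525 kN/m³.
The plate is horizontal, so pressure is uniform at p = γ·h = 10.05525 × 7.62 = 76.621 kN/m².
A = π(0.55)² = 0.950332 m².
F = p·A = 76.621 × 0.950332 = 72.8154 kN.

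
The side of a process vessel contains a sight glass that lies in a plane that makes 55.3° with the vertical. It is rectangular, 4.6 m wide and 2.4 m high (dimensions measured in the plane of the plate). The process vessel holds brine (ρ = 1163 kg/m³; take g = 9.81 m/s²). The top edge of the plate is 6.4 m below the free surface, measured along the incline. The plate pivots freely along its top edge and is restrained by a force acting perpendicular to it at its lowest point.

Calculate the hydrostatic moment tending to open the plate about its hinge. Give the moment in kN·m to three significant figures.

γ = ρg = 1163 × 9.81 / 1000 = 11.40903 kN/m³.
The plate makes 55.3° with the vertical, i.e. θ = 90° − 55.3° = 34.7° to the horizontal. Measuring y along the incline from the free-surface line, vertical depth h = y·sinθ with sinθ = 0.569280.
The centroid lies 2.4/2 = 1.2 m below the top edge, so y_c = 6.4 + 1.2 = 7.6 m and h_c = 7.6 × 0.569280 = 4.32653 m.
A = 4.6 × 2.4 = 11.04 m².
Resultant F = γ·h_c·A = 11.40903 × 4.32653 × 11.04 = 544.951 kN.
I_c = b·h³/12 = 4.6 × 2.4³/12 = 5.2992 m⁴.
Centre of pressure: y_p = y_c + I_c/(y_c·A) = 7.6 + 5.2992/(7.6 × 11.04) = 7.6 + 0.0631579 = 7.66316 m along the plane.
The resultant acts 1.2 + 0.0631579 = 1.26316 m (along the plate) below the hinge at the top edge, so the moment about the hinge is M = F × 1.26316 = 544.951 × 1.26316 = 688.36 kN·m.

M ≈ 688 kN·m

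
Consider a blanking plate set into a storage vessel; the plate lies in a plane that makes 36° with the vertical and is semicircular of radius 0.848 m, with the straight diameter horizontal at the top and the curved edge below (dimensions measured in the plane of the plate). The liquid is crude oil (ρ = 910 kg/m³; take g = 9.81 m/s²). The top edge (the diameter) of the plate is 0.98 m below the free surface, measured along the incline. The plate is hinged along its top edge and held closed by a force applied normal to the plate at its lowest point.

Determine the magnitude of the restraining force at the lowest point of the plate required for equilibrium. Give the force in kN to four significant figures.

γ = ρg = 910 × 9.81 / 1000 = 8.9271 kN/m³.
The plate makes 36° with the vertical, i.e. θ = 90° − 36° = 54° to the horizontal. Measuring y along the incline from the free-surface line, vertical depth h = y·sinθ with sinθ = 0.809017.
The centroid of a semicircle lies 4r/(3π) = 0.359902 m from the diameter, here below the top edge, so y_c = 0.98 + 0.359902 = 1.3399 m and h_c = 1.3399 × 0.809017 = 1.084 m.
A = πr²/2 = π × 0.848²/2 = 1.12957 m².
Resultant F = γ·h_c·A = 8.9271 × 1.084 × 1.12957 = 10.9308 kN.
I_c = (π/8 − 8/(9π))·r⁴ = 0.109757 × 0.848⁴ = 0.0567565 m⁴.
Centre of pressure: y_p = y_c + I_c/(y_c·A) = 1.3399 + 0.0567565/(1.3399 × 1.12957) = 1.3399 + 0.0374999 = 1.3774 m along the plane.
The resultant acts 0.359902 + 0.0374999 = 0.397402 m (along the plate) below the hinge at the top edge, so the moment about the hinge is M = F × 0.397402 = 10.9308 × 0.397402 = 4.34392 kN·m.
A normal force at the bottom, 0.848 m from the hinge, must supply this moment: P = 4.34392/0.848 = 5.12255 kN.

P ≈ 5.123 kN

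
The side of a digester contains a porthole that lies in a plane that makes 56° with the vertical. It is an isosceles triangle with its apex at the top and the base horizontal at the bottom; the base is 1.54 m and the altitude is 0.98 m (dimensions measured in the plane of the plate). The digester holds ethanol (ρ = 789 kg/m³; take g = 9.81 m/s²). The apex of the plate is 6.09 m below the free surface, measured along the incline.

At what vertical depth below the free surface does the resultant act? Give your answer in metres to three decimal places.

γ = ρg = 789 × 9.81 / 1000 = 7.74009 kN/m³.
The plate makes 56° with the vertical, i.e. θ = 90° − 56° = 34° to the horizontal. Measuring y along the incline from the free-surface line, vertical depth h = y·sinθ with sinθ = 0.559193.
With the apex up, the centroid sits 2h/3 = 2 × 0.98/3 = 0.653333 m below the apex, so y_c = 6.09 + 0.653333 = 6.74333 m and h_c = 6.74333 × 0.559193 = 3.77082 m.
A = ½ × 1.54 × 0.98 = 0.7546 m².
Resultant F = γ·h_c·A = 7.74009 × 3.77082 × 0.7546 = 22.0241 kN.
I_c = b·h³/36 = 1.54 × 0.98³/36 = 0.0402621 m⁴.
Centre of pressure: y_p = y_c + I_c/(y_c·A) = 6.74333 + 0.0402621/(6.74333 × 0.7546) = 6.74333 + 0.00791234 = 6.75124 m along the plane.
Vertically, h_p = y_p·sinθ = 6.75124 × 0.559193 = 3.77525 m.

h_p = 3.775 m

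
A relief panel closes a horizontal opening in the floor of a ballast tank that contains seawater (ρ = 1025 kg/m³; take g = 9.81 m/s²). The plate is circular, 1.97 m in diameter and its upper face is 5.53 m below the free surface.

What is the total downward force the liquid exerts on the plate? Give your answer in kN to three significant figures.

γ = ρg = 1025 × 9.81 / 1000 = 10.05525 kN/m³.
The plate is horizontal, so pressure is uniform at p = γ·h = 10.05525 × 5.53 = 55.6055 kN/m².
A = π(0.985)² = 3.04805 m².
F = p·A = 55.6055 × 3.04805 = 169.488 kN.

F ≈ 169 kN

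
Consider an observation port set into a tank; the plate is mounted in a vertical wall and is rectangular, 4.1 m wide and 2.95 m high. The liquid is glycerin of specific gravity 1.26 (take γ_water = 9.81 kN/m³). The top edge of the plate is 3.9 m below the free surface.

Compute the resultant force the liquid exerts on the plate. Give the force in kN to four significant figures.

F ≈ 803.6 kN

γ = 1.26 × 9.81 = 12.3606 kN/m³.
The centroid lies 2.95/2 = 1.475 m below the top edge, so the centroid depth is h_c = 3.9 + 1.475 = 5.375 m.
A = 4.1 × 2.95 = 12.095 m².
Resultant F = γ·h_c·A = 12.3606 × 5.375 × 12.095 = 803.57 kN.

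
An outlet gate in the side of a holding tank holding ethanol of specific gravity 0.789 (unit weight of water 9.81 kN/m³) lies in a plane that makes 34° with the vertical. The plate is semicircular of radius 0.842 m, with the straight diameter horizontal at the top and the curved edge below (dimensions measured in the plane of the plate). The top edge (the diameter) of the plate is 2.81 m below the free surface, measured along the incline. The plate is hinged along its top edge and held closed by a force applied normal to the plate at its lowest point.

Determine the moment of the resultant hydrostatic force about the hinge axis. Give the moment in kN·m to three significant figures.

γ = 0.789 × 9.81 = 7.74009 kN/m³.
The plate makes 34° with the vertical, i.e. θ = 90° − 34° = 56° to the horizontal. Measuring y along the incline from the free-surface line, vertical depth h = y·sinθ with sinθ = 0.829038.
The centroid of a semicircle lies 4r/(3π) = 0.357356 m from the diameter, here below the top edge, so y_c = 2.81 + 0.357356 = 3.16736 m and h_c = 3.16736 × 0.829038 = 2.62586 m.
A = πr²/2 = π × 0.842²/2 = 1.11364 m².
Resultant F = γ·h_c·A = 7.74009 × 2.62586 × 1.11364 = 22.6341 kN.
I_c = (π/8 − 8/(9π))·r⁴ = 0.109757 × 0.842⁴ = 0.0551672 m⁴.
Centre of pressure: y_p = y_c + I_c/(y_c·A) = 3.16736 + 0.0551672/(3.16736 × 1.11364) = 3.16736 + 0.0156401 = 3.183 m along the plane.
The resultant acts 0.357356 + 0.0156401 = 0.372996 m (along the plate) below the hinge at the top edge, so the moment about the hinge is M = F × 0.372996 = 22.6341 × 0.372996 = 8.44243 kN·m.

M ≈ 8.44 kN·m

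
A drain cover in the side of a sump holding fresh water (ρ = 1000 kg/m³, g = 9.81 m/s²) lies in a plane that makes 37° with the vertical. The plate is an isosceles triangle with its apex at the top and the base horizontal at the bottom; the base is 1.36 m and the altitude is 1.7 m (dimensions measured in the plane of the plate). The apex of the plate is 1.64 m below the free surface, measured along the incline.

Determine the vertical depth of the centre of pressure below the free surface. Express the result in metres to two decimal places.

h_p = 2.26 m

γ = ρg = 1000 × 9.81 = 9810 N/m³ = 9.81 kN/m³.
The plate makes 37° with the vertical, i.e. θ = 90° − 37° = 53° to the horizontal. Measuring y along the incline from the free-surface line, vertical depth h = y·sinθ with sinθ = 0.798636.
With the apex up, the centroid sits 2h/3 = 2 × 1.7/3 = 1.13333 m below the apex, so y_c = 1.64 + 1.13333 = 2.77333 m and h_c = 2.77333 × 0.798636 = 2.21488 m.
A = ½ × 1.36 × 1.7 = 1.156 m².
Resultant F = γ·h_c·A = 9.81 × 2.21488 × 1.156 = 25.1175 kN.
I_c = b·h³/36 = 1.36 × 1.7³/36 = 0.185602 m⁴.
Centre of pressure: y_p = y_c + I_c/(y_c·A) = 2.77333 + 0.185602/(2.77333 × 1.156) = 2.77333 + 0.0578926 = 2.83122 m along the plane.
Vertically, h_p = y_p·sinθ = 2.83122 × 0.798636 = 2.26111 m.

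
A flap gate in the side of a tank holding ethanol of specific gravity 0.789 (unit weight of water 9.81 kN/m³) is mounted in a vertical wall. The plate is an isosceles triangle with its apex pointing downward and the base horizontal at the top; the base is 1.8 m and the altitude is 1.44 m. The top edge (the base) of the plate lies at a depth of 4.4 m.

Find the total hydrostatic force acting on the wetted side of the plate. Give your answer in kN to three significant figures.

F ≈ 49.0 kN

γ = 0.789 × 9.81 = 7.74009 kN/m³.
With the apex down, the centroid sits h/3 = 1.44/3 = 0.48 m below the base (the top edge), so the centroid depth is h_c = 4.4 + 0.48 = 4.88 m.
A = ½ × 1.8 × 1.44 = 1.296 m².
Resultant F = γ·h_c·A = 7.74009 × 4.88 × 1.296 = 48.952 kN.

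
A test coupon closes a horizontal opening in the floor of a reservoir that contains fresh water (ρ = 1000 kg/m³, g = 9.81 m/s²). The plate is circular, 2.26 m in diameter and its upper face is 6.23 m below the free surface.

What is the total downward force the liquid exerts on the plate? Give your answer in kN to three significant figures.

γ = ρg = 1000 × 9.81 = 9810 N/m³ = 9.81 kN/m³.
The plate is horizontal, so pressure is uniform at p = γ·h = 9.81 × 6.23 = 61.1163 kN/m².
A = π(1.13)² = 4.0115 m².
F = p·A = 61.1163 × 4.0115 = 245.168 kN.

F ≈ 245 kN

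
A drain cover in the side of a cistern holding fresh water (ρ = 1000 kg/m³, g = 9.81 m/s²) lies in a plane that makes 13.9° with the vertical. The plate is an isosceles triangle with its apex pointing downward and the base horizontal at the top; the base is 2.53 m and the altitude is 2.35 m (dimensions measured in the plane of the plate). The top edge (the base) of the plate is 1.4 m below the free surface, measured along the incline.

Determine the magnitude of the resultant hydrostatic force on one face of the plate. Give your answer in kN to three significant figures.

γ = ρg = 1000 × 9.81 = 9810 N/m³ = 9.81 kN/m³.
The plate makes 13.9° with the vertical, i.e. θ = 90° − 13.9° = 76.1° to the horizontal. Measuring y along the incline from the free-surface line, vertical depth h = y·sinθ with sinθ = 0.970716.
With the apex down, the centroid sits h/3 = 2.35/3 = 0.783333 m below the base (the top edge), so y_c = 1.4 + 0.783333 = 2.18333 m and h_c = 2.18333 × 0.970716 = 2.11939 m.
A = ½ × 2.53 × 2.35 = 2.97275 m².
Resultant F = γ·h_c·A = 9.81 × 2.11939 × 2.97275 = 61.8071 kN.

F ≈ 61.8 kN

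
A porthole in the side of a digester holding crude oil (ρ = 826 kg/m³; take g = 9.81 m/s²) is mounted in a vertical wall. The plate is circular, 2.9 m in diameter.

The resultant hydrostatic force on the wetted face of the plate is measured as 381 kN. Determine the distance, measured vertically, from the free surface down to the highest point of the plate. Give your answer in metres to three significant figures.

d_top ≈ 5.67 m

γ = ρg = 826 × 9.81 / 1000 = 8.10306 kN/m³.
A = π(1.45)² = 6.6052 m².
From F = γ·h_c·A, the centroid depth is h_c = 381/(8.10306 × 6.6052) = 7.11852 m.
The centroid is at the centre, 1.45 m below the top of the plate, so the highest point sits at h_top = 7.11852 − 1.45 = 5.66852 m below the surface.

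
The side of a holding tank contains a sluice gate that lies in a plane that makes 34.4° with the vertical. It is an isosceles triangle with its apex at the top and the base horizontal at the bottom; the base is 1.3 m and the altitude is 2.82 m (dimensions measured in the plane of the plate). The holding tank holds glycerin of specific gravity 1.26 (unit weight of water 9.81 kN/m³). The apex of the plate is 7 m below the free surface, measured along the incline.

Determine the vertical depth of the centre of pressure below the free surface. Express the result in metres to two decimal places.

γ = 1.26 × 9.81 = 12.3606 kN/m³.
The plate makes 34.4° with the vertical, i.e. θ = 90° − 34.4° = 55.6° to the horizontal. Measuring y along the incline from the free-surface line, vertical depth h = y·sinθ with sinθ = 0.825113.
With the apex up, the centroid sits 2h/3 = 2 × 2.82/3 = 1.88 m below the apex, so y_c = 7 + 1.88 = 8.88 m and h_c = 8.88 × 0.825113 = 7.327 m.
A = ½ × 1.3 × 2.82 = 1.833 m².
Resultant F = γ·h_c·A = 12.3606 × 7.327 × 1.833 = 166.008 kN.
I_c = b·h³/36 = 1.3 × 2.82³/36 = 0.809819 m⁴.
Centre of pressure: y_p = y_c + I_c/(y_c·A) = 8.88 + 0.809819/(8.88 × 1.833) = 8.88 + 0.0497522 = 8.92975 m along the plane.
Vertically, h_p = y_p·sinθ = 8.92975 × 0.825113 = 7.36805 m.

h_p = 7.37 m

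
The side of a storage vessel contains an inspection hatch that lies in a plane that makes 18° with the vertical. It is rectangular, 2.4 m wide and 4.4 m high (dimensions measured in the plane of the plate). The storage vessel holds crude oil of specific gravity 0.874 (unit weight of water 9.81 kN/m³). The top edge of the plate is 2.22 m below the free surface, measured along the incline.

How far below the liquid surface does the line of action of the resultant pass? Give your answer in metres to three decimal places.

h_p = 4.551 m

γ = 0.874 × 9.81 = 8.57394 kN/m³.
The plate makes 18° with the vertical, i.e. θ = 90° − 18° = 72° to the horizontal. Measuring y along the incline from the free-surface line, vertical depth h = y·sinθ with sinθ = 0.951057.
The centroid lies 4.4/2 = 2.2 m below the top edge, so y_c = 2.22 + 2.2 = 4.42 m and h_c = 4.42 × 0.951057 = 4.20367 m.
A = 2.4 × 4.4 = 10.56 m².
Resultant F = γ·h_c·A = 8.57394 × 4.20367 × 10.56 = 380.604 kN.
I_c = b·h³/12 = 2.4 × 4.4³/12 = 17.0368 m⁴.
Centre of pressure: y_p = y_c + I_c/(y_c·A) = 4.42 + 17.0368/(4.42 × 10.56) = 4.42 + 0.365008 = 4.78501 m along the plane.
Vertically, h_p = y_p·sinθ = 4.78501 × 0.951057 = 4.55082 m.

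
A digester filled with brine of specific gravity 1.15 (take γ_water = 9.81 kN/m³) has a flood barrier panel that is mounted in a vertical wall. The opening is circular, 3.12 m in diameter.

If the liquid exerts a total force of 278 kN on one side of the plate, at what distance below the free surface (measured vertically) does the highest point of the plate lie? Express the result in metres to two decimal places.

d_top ≈ 1.66 m

γ = 1.15 × 9.81 = 11.2815 kN/m³.
A = π(1.56)² = 7.64538 m².
From F = γ·h_c·A, the centroid depth is h_c = 278/(11.2815 × 7.64538) = 3.22314 m.
The centroid is at the centre, 1.56 m below the top of the plate, so the highest point sits at h_top = 3.22314 − 1.56 = 1.66314 m below the surface.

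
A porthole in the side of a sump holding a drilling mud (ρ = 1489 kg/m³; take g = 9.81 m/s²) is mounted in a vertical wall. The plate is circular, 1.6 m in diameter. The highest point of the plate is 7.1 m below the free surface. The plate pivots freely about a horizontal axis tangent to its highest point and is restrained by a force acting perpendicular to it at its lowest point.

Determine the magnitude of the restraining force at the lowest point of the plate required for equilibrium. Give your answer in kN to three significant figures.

γ = ρg = 1489 × 9.81 / 1000 = 14.60709 kN/m³.
The centroid is at the centre, 0.8 m below the top of the plate, so the centroid depth is h_c = 7.1 + 0.8 = 7.9 m.
A = π(0.8)² = 2.01062 m².
Resultant F = γ·h_c·A = 14.60709 × 7.9 × 2.01062 = 232.018 kN.
I_c = πr⁴/4 = π × 0.8⁴/4 = 0.321699 m⁴.
Centre of pressure: y_p = y_c + I_c/(y_c·A) = 7.9 + 0.321699/(7.9 × 2.01062) = 7.9 + 0.0202532 = 7.92025 m along the plane.
The resultant acts 0.8 + 0.0202532 = 0.820253 m (along the plate) below the hinge at the top edge, so the moment about the hinge is M = F × 0.820253 = 232.018 × 0.820253 = 190.313 kN·m.
A normal force at the bottom, 1.6 m from the hinge, must supply this moment: P = 190.313/1.6 = 118.946 kN.

P ≈ 119 kN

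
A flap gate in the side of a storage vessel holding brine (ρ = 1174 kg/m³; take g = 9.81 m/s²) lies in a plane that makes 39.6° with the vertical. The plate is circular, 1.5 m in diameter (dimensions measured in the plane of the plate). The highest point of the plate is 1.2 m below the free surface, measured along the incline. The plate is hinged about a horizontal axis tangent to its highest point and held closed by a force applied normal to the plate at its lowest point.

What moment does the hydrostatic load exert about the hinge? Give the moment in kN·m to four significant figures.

γ = ρg = 1174 × 9.81 / 1000 = 11.51694 kN/m³.
The plate makes 39.6° with the vertical, i.e. θ = 90° − 39.6° = 50.4° to the horizontal. Measuring y along the incline from the free-surface line, vertical depth h = y·sinθ with sinθ = 0.770513.
The centroid is at the centre, 0.75 m below the top of the plate, so y_c = 1.2 + 0.75 = 1.95 m and h_c = 1.95 × 0.770513 = 1.5025 m.
A = π(0.75)² = 1.76715 m².
Resultant F = γ·h_c·A = 11.51694 × 1.5025 × 1.76715 = 30.5791 kN.
I_c = πr⁴/4 = π × 0.75⁴/4 = 0.248505 m⁴.
Centre of pressure: y_p = y_c + I_c/(y_c·A) = 1.95 + 0.248505/(1.95 × 1.76715) = 1.95 + 0.0721152 = 2.02212 m along the plane.
The resultant acts 0.75 + 0.0721152 = 0.822115 m (along the plate) below the hinge at the top edge, so the moment about the hinge is M = F × 0.822115 = 30.5791 × 0.822115 = 25.1395 kN·m.

M ≈ 25.14 kN·m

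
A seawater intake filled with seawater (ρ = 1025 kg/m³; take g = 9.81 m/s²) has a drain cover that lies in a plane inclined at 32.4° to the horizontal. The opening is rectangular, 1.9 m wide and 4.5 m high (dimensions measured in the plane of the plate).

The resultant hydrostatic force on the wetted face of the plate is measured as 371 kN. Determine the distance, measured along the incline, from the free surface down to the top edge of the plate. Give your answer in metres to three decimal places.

y_top ≈ 5.804 m

γ = ρg = 1025 × 9.81 / 1000 = 10.05525 kN/m³.
A = 1.9 × 4.5 = 8.55 m².
From F = γ·h_c·A, the centroid depth is h_c = 371/(10.05525 × 8.55) = 4.31534 m.
Let θ = 32.4° be the plate's angle to the horizontal; measure y along the incline from where the plane meets the free surface. Vertical depth h = y·sinθ with sinθ = 0.535827.
Along the incline, y_c = h_c/sinθ = 4.31534/0.535827 = 8.05361 m.
The centroid lies 4.5/2 = 2.25 m below the top edge, so the top edge sits at y_top = 8.05361 − 2.25 = 5.80361 m along the incline.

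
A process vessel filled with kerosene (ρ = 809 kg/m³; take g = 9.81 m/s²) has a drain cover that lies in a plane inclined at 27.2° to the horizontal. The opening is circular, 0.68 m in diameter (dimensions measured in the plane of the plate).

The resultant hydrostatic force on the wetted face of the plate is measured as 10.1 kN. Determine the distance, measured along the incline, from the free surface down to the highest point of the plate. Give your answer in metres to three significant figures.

y_top ≈ 7.33 m

γ = ρg = 809 × 9.81 / 1000 = 7.93629 kN/m³.
A = π(0.34)² = 0.363168 m².
From F = γ·h_c·A, the centroid depth is h_c = 10.1/(7.93629 × 0.363168) = 3.50426 m.
Let θ = 27.2° be the plate's angle to the horizontal; measure y along the incline from where the plane meets the free surface. Vertical depth h = y·sinθ with sinθ = 0.457098.
Along the incline, y_c = h_c/sinθ = 3.50426/0.457098 = 7.66632 m.
The centroid is at the centre, 0.34 m below the top of the plate, so the highest point sits at y_top = 7.66632 − 0.34 = 7.32632 m along the incline.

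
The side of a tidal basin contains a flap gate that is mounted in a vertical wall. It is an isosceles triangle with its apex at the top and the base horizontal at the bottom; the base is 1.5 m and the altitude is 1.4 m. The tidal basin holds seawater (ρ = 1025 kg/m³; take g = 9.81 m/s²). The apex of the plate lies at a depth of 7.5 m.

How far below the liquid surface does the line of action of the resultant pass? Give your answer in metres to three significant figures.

γ = ρg = 1025 × 9.81 / 1000 = 10.05525 kN/m³.
With the apex up, the centroid sits 2h/3 = 2 × 1.4/3 = 0.933333 m below the apex, so the centroid depth is h_c = 7.5 + 0.933333 = 8.43333 m.
A = ½ × 1.5 × 1.4 = 1.05 m².
Resultant F = γ·h_c·A = 10.05525 × 8.43333 × 1.05 = 89.0392 kN.
I_c = b·h³/36 = 1.5 × 1.4³/36 = 0.114333 m⁴.
Centre of pressure: y_p = y_c + I_c/(y_c·A) = 8.43333 + 0.114333/(8.43333 × 1.05) = 8.43333 + 0.0129117 = 8.44624 m along the plane.

h_p = 8.45 m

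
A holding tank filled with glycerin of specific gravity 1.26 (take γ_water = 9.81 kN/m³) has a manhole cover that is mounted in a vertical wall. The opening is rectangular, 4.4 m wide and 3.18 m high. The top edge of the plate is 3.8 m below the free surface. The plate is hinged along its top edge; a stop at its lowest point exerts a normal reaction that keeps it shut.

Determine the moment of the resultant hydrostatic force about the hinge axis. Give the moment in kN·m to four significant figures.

γ = 1.26 × 9.81 = 12.3606 kN/m³.
The centroid lies 3.18/2 = 1.59 m below the top edge, so the centroid depth is h_c = 3.8 + 1.59 = 5.39 m.
A = 4.4 × 3.18 = 13.992 m².
Resultant F = γ·h_c·A = 12.3606 × 5.39 × 13.992 = 932.198 kN.
I_c = b·h³/12 = 4.4 × 3.18³/12 = 11.7911 m⁴.
Centre of pressure: y_p = y_c + I_c/(y_c·A) = 5.39 + 11.7911/(5.39 × 13.992) = 5.39 + 0.156346 = 5.54635 m along the plane.
The resultant acts 1.59 + 0.156346 = 1.74635 m (along the plate) below the hinge at the top edge, so the moment about the hinge is M = F × 1.74635 = 932.198 × 1.74635 = 1627.94 kN·m.

M ≈ 1628 kN·m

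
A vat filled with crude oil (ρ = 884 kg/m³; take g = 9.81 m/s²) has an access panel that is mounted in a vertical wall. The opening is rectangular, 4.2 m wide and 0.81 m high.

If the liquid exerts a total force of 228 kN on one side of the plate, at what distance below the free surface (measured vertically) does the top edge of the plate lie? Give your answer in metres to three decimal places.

d_top ≈ 7.323 m

γ = ρg = 884 × 9.81 / 1000 = 8.67204 kN/m³.
A = 4.2 × 0.81 = 3.402 m².
From F = γ·h_c·A, the centroid depth is h_c = 228/(8.67204 × 3.402) = 7.72822 m.
The centroid lies 0.81/2 = 0.405 m below the top edge, so the top edge sits at h_top = 7.72822 − 0.405 = 7.32322 m below the surface.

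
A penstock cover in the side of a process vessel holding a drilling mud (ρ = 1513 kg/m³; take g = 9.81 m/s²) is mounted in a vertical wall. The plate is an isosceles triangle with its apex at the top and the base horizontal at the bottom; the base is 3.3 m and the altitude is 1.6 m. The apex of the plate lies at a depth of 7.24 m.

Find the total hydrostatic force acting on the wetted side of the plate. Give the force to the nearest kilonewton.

F ≈ 325 kN

γ = ρg = 1513 × 9.81 / 1000 = 14.84253 kN/m³.
With the apex up, the centroid sits 2h/3 = 2 × 1.6/3 = 1.06667 m below the apex, so the centroid depth is h_c = 7.24 + 1.06667 = 8.30667 m.
A = ½ × 3.3 × 1.6 = 2.64 m².
Resultant F = γ·h_c·A = 14.84253 × 8.30667 × 2.64 = 325.491 kN.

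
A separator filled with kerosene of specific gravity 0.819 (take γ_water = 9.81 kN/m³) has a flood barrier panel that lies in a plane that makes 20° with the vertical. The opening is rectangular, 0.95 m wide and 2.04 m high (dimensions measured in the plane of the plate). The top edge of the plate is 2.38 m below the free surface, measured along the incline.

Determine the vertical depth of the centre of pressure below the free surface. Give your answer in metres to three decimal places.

h_p = 3.291 m

γ = 0.819 × 9.81 = 8.03439 kN/m³.
The plate makes 20° with the vertical, i.e. θ = 90° − 20° = 70° to the horizontal. Measuring y along the incline from the free-surface line, vertical depth h = y·sinθ with sinθ = 0.939693.
The centroid lies 2.04/2 = 1.02 m below the top edge, so y_c = 2.38 + 1.02 = 3.4 m and h_c = 3.4 × 0.939693 = 3.19496 m.
A = 0.95 × 2.04 = 1.938 m².
Resultant F = γ·h_c·A = 8.03439 × 3.19496 × 1.938 = 49.7476 kN.
I_c = b·h³/12 = 0.95 × 2.04³/12 = 0.672098 m⁴.
Centre of pressure: y_p = y_c + I_c/(y_c·A) = 3.4 + 0.672098/(3.4 × 1.938) = 3.4 + 0.102 = 3.502 m along the plane.
Vertically, h_p = y_p·sinθ = 3.502 × 0.939693 = 3.2908 m.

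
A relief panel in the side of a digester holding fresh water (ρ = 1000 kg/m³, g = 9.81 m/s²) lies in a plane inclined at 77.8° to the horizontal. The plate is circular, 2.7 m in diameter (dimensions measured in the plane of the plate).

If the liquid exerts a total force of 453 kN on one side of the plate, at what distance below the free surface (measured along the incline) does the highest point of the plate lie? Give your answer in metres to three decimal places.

y_top ≈ 6.901 m

γ = ρg = 1000 × 9.81 = 9810 N/m³ = 9.81 kN/m³.
A = π(1.35)² = 5.72555 m².
From F = γ·h_c·A, the centroid depth is h_c = 453/(9.81 × 5.72555) = 8.06514 m.
Let θ = 77.8° be the plate's angle to the horizontal; measure y along the incline from where the plane meets the free surface. Vertical depth h = y·sinθ with sinθ = 0.977416.
Along the incline, y_c = h_c/sinθ = 8.06514/0.977416 = 8.25149 m.
The centroid is at the centre, 1.35 m below the top of the plate, so the highest point sits at y_top = 8.25149 − 1.35 = 6.90149 m along the incline.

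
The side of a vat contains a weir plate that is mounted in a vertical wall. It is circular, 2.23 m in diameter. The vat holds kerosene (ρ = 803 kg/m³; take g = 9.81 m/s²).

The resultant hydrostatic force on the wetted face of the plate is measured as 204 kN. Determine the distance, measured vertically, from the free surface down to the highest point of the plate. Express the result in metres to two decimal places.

d_top ≈ 5.52 m

γ = ρg = 803 × 9.81 / 1000 = 7.87743 kN/m³.
A = π(1.115)² = 3.90571 m².
From F = γ·h_c·A, the centroid depth is h_c = 204/(7.87743 × 3.90571) = 6.63049 m.
The centroid is at the centre, 1.115 m below the top of the plate, so the highest point sits at h_top = 6.63049 − 1.115 = 5.51549 m below the surface.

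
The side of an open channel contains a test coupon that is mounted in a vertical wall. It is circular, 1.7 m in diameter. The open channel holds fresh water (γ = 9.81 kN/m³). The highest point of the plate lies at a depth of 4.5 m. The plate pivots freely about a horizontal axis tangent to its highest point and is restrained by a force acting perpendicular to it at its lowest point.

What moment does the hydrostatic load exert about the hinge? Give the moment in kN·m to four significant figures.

γ = 9.81 kN/m³.
The centroid is at the centre, 0.85 m below the top of the plate, so the centroid depth is h_c = 4.5 + 0.85 = 5.35 m.
A = π(0.85)² = 2.2698 m².
Resultant F = γ·h_c·A = 9.81 × 5.35 × 2.2698 = 119.127 kN.
I_c = πr⁴/4 = π × 0.85⁴/4 = 0.409983 m⁴.
Centre of pressure: y_p = y_c + I_c/(y_c·A) = 5.35 + 0.409983/(5.35 × 2.2698) = 5.35 + 0.0337617 = 5.38376 m along the plane.
The resultant acts 0.85 + 0.0337617 = 0.883762 m (along the plate) below the hinge at the top edge, so the moment about the hinge is M = F × 0.883762 = 119.127 × 0.883762 = 105.28 kN·m.

M ≈ 105.3 kN·m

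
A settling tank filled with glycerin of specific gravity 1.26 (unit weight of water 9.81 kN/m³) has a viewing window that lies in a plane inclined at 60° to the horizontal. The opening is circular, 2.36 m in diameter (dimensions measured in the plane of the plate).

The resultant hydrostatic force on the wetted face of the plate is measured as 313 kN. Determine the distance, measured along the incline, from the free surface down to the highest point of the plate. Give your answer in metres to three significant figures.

y_top ≈ 5.50 m

γ = 1.26 × 9.81 = 12.3606 kN/m³.
A = π(1.18)² = 4.37435 m².
From F = γ·h_c·A, the centroid depth is h_c = 313/(12.3606 × 4.37435) = 5.78884 m.
Let θ = 60° be the plate's angle to the horizontal; measure y along the incline from where the plane meets the free surface. Vertical depth h = y·sinθ with sinθ = 0.866025.
Along the incline, y_c = h_c/sinθ = 5.78884/0.866025 = 6.68438 m.
The centroid is at the centre, 1.18 m below the top of the plate, so the highest point sits at y_top = 6.68438 − 1.18 = 5.50438 m along the incline.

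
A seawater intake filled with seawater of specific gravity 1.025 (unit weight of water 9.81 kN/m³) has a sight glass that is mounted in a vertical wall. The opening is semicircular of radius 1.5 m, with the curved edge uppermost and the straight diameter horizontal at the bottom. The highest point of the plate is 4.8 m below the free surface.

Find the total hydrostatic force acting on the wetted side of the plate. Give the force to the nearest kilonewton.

γ = 1.025 × 9.81 = 10.05525 kN/m³.
The centroid lies 4r/(3π) = 0.63662 m above the diameter, so r − 4r/(3π) = 1.5 − 0.63662 = 0.86338 m below the topmost point, so the centroid depth is h_c = 4.8 + 0.86338 = 5.66338 m.
A = πr²/2 = π × 1.5²/2 = 3.53429 m².
Resultant F = γ·h_c·A = 10.05525 × 5.66338 × 3.53429 = 201.266 kN.

F ≈ 201 kN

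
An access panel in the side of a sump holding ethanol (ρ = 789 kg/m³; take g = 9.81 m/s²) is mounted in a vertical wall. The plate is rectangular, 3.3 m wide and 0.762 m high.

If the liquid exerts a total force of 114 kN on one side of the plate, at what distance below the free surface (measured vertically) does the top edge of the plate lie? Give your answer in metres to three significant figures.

γ = ρg = 789 × 9.81 / 1000 = 7.74009 kN/m³.
A = 3.3 × 0.762 = 2.5146 m².
From F = γ·h_c·A, the centroid depth is h_c = 114/(7.74009 × 2.5146) = 5.8572 m.
The centroid lies 0.762/2 = 0.381 m below the top edge, so the top edge sits at h_top = 5.8572 − 0.381 = 5.4762 m below the surface.

d_top ≈ 5.48 m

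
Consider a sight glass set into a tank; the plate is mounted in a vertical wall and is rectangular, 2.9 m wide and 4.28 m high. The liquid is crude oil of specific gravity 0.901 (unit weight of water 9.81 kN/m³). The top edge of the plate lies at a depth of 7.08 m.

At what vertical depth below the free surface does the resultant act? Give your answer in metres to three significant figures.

γ = 0.901 × 9.81 = 8.83881 kN/m³.
The centroid lies 4.28/2 = 2.14 m below the top edge, so the centroid depth is h_c = 7.08 + 2.14 = 9.22 m.
A = 2.9 × 4.28 = 12.412 m².
Resultant F = γ·h_c·A = 8.83881 × 9.22 × 12.412 = 1011.5 kN.
I_c = b·h³/12 = 2.9 × 4.28³/12 = 18.9473 m⁴.
Centre of pressure: y_p = y_c + I_c/(y_c·A) = 9.22 + 18.9473/(9.22 × 12.412) = 9.22 + 0.165567 = 9.38557 m along the plane.

h_p = 9.39 m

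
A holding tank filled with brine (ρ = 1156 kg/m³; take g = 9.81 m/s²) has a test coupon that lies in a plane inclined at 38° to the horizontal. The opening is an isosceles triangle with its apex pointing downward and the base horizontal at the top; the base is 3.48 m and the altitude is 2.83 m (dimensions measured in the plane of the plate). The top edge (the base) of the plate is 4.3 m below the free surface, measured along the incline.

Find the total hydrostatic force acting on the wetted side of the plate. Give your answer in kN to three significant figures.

F ≈ 180 kN

γ = ρg = 1156 × 9.81 / 1000 = 11.34036 kN/m³.
Let θ = 38° be the plate's angle to the horizontal; measure y along the incline from where the plane meets the free surface. Vertical depth h = y·sinθ with sinθ = 0.615661.
With the apex down, the centroid sits h/3 = 2.83/3 = 0.943333 m below the base (the top edge), so y_c = 4.3 + 0.943333 = 5.24333 m and h_c = 5.24333 × 0.615661 = 3.22811 m.
A = ½ × 3.48 × 2.83 = 4.9242 m².
Resultant F = γ·h_c·A = 11.34036 × 3.22811 × 4.9242 = 180.265 kN.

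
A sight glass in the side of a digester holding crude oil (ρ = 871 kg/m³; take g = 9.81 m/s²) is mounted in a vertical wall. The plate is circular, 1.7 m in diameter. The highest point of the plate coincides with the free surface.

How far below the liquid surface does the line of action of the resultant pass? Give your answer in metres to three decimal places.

h_p = 1.063 m

γ = ρg = 871 × 9.81 / 1000 = 8.54451 kN/m³.
The centroid is at the centre, 0.85 m below the top of the plate, so the centroid depth is h_c = 0.85 m.
A = π(0.85)² = 2.2698 m².
Resultant F = γ·h_c·A = 8.54451 × 0.85 × 2.2698 = 16.4852 kN.
I_c = πr⁴/4 = π × 0.85⁴/4 = 0.409983 m⁴.
Centre of pressure: y_p = y_c + I_c/(y_c·A) = 0.85 + 0.409983/(0.85 × 2.2698) = 0.85 + 0.2125 = 1.0625 m along the plane.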